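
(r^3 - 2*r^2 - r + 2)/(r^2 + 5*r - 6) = (r^2 - r - 2)/(r + 6)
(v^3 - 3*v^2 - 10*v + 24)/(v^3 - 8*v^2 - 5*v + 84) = (v - 2)/(v - 7)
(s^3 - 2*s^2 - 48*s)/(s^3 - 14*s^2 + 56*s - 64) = s*(s + 6)/(s^2 - 6*s + 8)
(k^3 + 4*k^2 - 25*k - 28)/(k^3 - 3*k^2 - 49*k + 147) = (k^2 - 3*k - 4)/(k^2 - 10*k + 21)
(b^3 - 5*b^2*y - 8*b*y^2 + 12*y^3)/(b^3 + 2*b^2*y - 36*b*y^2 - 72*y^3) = (b - y)/(b + 6*y)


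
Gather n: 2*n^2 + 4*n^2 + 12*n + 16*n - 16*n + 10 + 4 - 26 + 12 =6*n^2 + 12*n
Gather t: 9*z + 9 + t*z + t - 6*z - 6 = t*(z + 1) + 3*z + 3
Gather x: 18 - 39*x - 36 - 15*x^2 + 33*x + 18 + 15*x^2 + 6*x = 0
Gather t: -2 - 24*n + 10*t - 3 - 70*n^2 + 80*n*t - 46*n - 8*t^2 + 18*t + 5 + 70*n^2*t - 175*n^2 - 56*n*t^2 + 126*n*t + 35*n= -245*n^2 - 35*n + t^2*(-56*n - 8) + t*(70*n^2 + 206*n + 28)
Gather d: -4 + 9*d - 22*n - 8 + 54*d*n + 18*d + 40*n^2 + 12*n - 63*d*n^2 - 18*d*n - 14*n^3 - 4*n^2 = d*(-63*n^2 + 36*n + 27) - 14*n^3 + 36*n^2 - 10*n - 12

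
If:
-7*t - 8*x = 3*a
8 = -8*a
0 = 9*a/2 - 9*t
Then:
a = -1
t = -1/2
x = 13/16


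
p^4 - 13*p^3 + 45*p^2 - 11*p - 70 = (p - 7)*(p - 5)*(p - 2)*(p + 1)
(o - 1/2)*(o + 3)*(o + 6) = o^3 + 17*o^2/2 + 27*o/2 - 9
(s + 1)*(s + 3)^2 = s^3 + 7*s^2 + 15*s + 9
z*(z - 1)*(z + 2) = z^3 + z^2 - 2*z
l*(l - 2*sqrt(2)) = l^2 - 2*sqrt(2)*l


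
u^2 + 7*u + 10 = (u + 2)*(u + 5)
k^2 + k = k*(k + 1)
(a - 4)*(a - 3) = a^2 - 7*a + 12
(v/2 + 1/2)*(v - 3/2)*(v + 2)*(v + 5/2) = v^4/2 + 2*v^3 + 5*v^2/8 - 37*v/8 - 15/4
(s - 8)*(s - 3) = s^2 - 11*s + 24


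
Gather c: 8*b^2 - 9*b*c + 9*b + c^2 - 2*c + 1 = 8*b^2 + 9*b + c^2 + c*(-9*b - 2) + 1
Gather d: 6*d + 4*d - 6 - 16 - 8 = 10*d - 30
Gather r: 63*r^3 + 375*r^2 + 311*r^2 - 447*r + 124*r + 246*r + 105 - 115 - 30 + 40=63*r^3 + 686*r^2 - 77*r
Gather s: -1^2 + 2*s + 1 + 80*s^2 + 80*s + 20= 80*s^2 + 82*s + 20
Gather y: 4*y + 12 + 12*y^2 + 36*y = 12*y^2 + 40*y + 12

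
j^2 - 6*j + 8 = (j - 4)*(j - 2)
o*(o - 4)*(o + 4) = o^3 - 16*o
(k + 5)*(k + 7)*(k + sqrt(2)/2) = k^3 + sqrt(2)*k^2/2 + 12*k^2 + 6*sqrt(2)*k + 35*k + 35*sqrt(2)/2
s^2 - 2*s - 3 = (s - 3)*(s + 1)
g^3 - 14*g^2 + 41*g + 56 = (g - 8)*(g - 7)*(g + 1)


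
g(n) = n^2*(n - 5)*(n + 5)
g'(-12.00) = -6312.00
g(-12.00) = 17136.00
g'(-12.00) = -6312.00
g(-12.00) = 17136.00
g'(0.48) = -23.56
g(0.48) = -5.71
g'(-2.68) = 57.00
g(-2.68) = -127.97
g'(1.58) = -63.22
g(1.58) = -56.18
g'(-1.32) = 56.80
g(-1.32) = -40.52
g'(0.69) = -33.19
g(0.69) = -11.68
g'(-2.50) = 62.50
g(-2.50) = -117.19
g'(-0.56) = 27.30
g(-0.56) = -7.74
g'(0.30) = -14.89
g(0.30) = -2.24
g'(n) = n^2*(n - 5) + n^2*(n + 5) + 2*n*(n - 5)*(n + 5) = 4*n^3 - 50*n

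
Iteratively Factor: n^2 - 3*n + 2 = (n - 1)*(n - 2)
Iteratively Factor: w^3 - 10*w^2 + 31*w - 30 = (w - 3)*(w^2 - 7*w + 10) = (w - 5)*(w - 3)*(w - 2)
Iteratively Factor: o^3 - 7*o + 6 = (o - 2)*(o^2 + 2*o - 3) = (o - 2)*(o - 1)*(o + 3)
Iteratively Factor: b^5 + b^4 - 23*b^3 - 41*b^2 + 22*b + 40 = (b + 1)*(b^4 - 23*b^2 - 18*b + 40) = (b + 1)*(b + 2)*(b^3 - 2*b^2 - 19*b + 20) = (b + 1)*(b + 2)*(b + 4)*(b^2 - 6*b + 5) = (b - 1)*(b + 1)*(b + 2)*(b + 4)*(b - 5)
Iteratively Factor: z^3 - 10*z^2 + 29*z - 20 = (z - 1)*(z^2 - 9*z + 20) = (z - 4)*(z - 1)*(z - 5)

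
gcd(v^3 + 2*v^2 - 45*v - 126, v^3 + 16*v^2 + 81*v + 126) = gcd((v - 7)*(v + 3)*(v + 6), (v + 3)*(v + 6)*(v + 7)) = v^2 + 9*v + 18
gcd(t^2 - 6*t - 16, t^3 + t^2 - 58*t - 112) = t^2 - 6*t - 16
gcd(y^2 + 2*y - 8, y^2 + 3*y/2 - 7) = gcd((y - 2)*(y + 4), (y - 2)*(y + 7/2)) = y - 2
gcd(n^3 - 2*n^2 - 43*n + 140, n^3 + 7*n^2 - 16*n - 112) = n^2 + 3*n - 28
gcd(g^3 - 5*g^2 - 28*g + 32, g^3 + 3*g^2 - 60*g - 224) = g^2 - 4*g - 32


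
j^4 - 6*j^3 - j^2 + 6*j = j*(j - 6)*(j - 1)*(j + 1)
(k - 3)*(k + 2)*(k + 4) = k^3 + 3*k^2 - 10*k - 24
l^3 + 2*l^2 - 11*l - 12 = (l - 3)*(l + 1)*(l + 4)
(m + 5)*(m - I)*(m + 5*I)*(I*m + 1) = I*m^4 - 3*m^3 + 5*I*m^3 - 15*m^2 + 9*I*m^2 + 5*m + 45*I*m + 25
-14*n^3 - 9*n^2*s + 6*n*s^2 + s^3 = (-2*n + s)*(n + s)*(7*n + s)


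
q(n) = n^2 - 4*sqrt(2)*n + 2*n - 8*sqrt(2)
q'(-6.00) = -15.66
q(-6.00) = 46.63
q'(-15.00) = -33.66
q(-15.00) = 268.54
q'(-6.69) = -17.04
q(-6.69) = 57.91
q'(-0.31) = -4.28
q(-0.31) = -10.08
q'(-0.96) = -5.58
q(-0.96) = -6.88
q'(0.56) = -2.54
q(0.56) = -13.05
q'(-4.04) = -11.74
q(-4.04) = 19.78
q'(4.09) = 4.52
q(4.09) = -9.54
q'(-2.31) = -8.28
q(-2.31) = 2.47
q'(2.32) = 0.98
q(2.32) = -14.42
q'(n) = 2*n - 4*sqrt(2) + 2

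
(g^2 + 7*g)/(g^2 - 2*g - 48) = g*(g + 7)/(g^2 - 2*g - 48)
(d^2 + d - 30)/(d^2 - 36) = (d - 5)/(d - 6)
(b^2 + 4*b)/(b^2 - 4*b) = (b + 4)/(b - 4)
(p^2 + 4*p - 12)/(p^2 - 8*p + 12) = (p + 6)/(p - 6)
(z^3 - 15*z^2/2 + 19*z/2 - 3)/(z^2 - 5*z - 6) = (2*z^2 - 3*z + 1)/(2*(z + 1))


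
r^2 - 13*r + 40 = (r - 8)*(r - 5)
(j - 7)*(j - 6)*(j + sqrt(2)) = j^3 - 13*j^2 + sqrt(2)*j^2 - 13*sqrt(2)*j + 42*j + 42*sqrt(2)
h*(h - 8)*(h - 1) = h^3 - 9*h^2 + 8*h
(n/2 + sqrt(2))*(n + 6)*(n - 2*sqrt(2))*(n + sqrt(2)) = n^4/2 + sqrt(2)*n^3/2 + 3*n^3 - 4*n^2 + 3*sqrt(2)*n^2 - 24*n - 4*sqrt(2)*n - 24*sqrt(2)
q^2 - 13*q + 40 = (q - 8)*(q - 5)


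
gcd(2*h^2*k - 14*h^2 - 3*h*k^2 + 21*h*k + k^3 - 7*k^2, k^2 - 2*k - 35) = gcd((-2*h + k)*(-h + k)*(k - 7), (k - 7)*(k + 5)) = k - 7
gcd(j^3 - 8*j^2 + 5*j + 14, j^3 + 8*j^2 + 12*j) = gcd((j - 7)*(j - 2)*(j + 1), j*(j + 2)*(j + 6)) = 1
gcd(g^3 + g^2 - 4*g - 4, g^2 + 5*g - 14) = g - 2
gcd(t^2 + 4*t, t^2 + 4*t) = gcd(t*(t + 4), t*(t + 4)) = t^2 + 4*t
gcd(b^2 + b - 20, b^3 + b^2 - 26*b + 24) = b - 4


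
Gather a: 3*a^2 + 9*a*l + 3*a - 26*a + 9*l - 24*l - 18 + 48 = 3*a^2 + a*(9*l - 23) - 15*l + 30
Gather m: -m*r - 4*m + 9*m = m*(5 - r)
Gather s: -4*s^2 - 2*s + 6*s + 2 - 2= -4*s^2 + 4*s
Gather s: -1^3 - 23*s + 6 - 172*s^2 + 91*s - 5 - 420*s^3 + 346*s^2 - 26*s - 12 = -420*s^3 + 174*s^2 + 42*s - 12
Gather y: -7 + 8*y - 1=8*y - 8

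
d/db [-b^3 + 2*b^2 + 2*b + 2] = -3*b^2 + 4*b + 2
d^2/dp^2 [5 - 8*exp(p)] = -8*exp(p)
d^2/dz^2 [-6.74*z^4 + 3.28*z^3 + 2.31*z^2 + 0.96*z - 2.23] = -80.88*z^2 + 19.68*z + 4.62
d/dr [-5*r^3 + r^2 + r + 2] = -15*r^2 + 2*r + 1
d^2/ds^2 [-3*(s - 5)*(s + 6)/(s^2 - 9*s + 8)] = 12*(-5*s^3 + 57*s^2 - 393*s + 1027)/(s^6 - 27*s^5 + 267*s^4 - 1161*s^3 + 2136*s^2 - 1728*s + 512)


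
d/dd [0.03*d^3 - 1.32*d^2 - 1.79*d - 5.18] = 0.09*d^2 - 2.64*d - 1.79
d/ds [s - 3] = 1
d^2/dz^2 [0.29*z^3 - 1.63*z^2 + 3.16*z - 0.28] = 1.74*z - 3.26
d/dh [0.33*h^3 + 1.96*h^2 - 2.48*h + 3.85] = 0.99*h^2 + 3.92*h - 2.48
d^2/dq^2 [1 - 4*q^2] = -8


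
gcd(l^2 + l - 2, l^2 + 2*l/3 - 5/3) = l - 1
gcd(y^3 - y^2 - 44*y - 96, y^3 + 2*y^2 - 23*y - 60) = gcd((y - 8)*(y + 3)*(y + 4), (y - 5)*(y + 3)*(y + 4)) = y^2 + 7*y + 12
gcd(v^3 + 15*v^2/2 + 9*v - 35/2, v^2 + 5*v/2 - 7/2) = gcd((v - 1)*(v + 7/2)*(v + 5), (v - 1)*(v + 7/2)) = v^2 + 5*v/2 - 7/2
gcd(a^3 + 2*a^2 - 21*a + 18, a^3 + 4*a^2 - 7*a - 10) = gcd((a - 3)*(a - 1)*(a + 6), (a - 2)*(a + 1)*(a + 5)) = 1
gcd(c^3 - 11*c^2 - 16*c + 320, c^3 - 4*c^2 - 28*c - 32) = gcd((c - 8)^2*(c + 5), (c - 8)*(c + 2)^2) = c - 8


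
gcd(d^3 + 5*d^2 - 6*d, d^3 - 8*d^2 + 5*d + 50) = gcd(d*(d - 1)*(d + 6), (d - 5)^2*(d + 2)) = 1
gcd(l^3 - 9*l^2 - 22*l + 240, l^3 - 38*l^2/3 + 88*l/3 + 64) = l^2 - 14*l + 48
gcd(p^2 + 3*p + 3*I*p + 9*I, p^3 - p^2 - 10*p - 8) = 1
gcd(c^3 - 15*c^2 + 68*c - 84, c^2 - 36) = c - 6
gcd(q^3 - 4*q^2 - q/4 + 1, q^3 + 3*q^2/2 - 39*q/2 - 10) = q^2 - 7*q/2 - 2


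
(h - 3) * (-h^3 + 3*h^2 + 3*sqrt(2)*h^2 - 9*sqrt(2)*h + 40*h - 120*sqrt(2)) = -h^4 + 3*sqrt(2)*h^3 + 6*h^3 - 18*sqrt(2)*h^2 + 31*h^2 - 93*sqrt(2)*h - 120*h + 360*sqrt(2)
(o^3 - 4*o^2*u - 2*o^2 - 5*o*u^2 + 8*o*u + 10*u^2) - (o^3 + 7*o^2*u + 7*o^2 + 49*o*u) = -11*o^2*u - 9*o^2 - 5*o*u^2 - 41*o*u + 10*u^2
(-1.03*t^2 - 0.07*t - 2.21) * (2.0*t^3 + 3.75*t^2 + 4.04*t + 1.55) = -2.06*t^5 - 4.0025*t^4 - 8.8437*t^3 - 10.1668*t^2 - 9.0369*t - 3.4255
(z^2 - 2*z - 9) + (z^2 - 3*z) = 2*z^2 - 5*z - 9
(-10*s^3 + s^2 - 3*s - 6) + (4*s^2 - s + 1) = -10*s^3 + 5*s^2 - 4*s - 5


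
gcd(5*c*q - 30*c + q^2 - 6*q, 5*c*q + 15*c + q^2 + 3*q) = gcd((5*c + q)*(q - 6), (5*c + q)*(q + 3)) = 5*c + q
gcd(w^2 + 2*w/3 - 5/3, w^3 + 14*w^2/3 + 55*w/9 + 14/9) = 1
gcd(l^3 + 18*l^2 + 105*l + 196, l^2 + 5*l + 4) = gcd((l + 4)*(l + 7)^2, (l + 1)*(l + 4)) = l + 4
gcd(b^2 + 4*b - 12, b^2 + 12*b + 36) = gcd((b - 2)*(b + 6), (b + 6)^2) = b + 6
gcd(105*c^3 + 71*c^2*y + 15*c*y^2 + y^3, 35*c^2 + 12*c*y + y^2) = 35*c^2 + 12*c*y + y^2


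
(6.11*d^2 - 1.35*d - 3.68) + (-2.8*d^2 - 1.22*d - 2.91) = 3.31*d^2 - 2.57*d - 6.59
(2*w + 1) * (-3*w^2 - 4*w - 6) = -6*w^3 - 11*w^2 - 16*w - 6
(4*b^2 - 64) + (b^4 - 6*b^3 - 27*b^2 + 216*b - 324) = b^4 - 6*b^3 - 23*b^2 + 216*b - 388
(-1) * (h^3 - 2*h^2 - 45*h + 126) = -h^3 + 2*h^2 + 45*h - 126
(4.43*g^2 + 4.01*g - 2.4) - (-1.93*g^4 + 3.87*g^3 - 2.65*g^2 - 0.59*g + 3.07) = 1.93*g^4 - 3.87*g^3 + 7.08*g^2 + 4.6*g - 5.47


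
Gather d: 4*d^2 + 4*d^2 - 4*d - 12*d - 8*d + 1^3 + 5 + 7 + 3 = 8*d^2 - 24*d + 16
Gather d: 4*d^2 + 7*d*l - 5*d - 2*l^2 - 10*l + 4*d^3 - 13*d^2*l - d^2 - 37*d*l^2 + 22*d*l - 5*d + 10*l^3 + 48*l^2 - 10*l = 4*d^3 + d^2*(3 - 13*l) + d*(-37*l^2 + 29*l - 10) + 10*l^3 + 46*l^2 - 20*l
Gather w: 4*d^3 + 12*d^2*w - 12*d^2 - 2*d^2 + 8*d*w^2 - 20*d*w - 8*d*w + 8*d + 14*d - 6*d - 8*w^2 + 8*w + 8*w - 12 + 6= 4*d^3 - 14*d^2 + 16*d + w^2*(8*d - 8) + w*(12*d^2 - 28*d + 16) - 6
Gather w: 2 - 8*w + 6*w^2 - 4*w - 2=6*w^2 - 12*w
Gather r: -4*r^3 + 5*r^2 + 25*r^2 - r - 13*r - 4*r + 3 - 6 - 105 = -4*r^3 + 30*r^2 - 18*r - 108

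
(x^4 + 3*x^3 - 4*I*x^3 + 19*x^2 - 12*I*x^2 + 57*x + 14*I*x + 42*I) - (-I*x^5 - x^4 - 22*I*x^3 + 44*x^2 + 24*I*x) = I*x^5 + 2*x^4 + 3*x^3 + 18*I*x^3 - 25*x^2 - 12*I*x^2 + 57*x - 10*I*x + 42*I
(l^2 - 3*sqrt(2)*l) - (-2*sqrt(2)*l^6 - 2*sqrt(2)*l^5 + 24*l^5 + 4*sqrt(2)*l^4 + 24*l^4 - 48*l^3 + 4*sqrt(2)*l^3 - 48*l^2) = 2*sqrt(2)*l^6 - 24*l^5 + 2*sqrt(2)*l^5 - 24*l^4 - 4*sqrt(2)*l^4 - 4*sqrt(2)*l^3 + 48*l^3 + 49*l^2 - 3*sqrt(2)*l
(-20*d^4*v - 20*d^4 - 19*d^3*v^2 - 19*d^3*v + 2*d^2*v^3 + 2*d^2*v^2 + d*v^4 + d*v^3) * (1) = -20*d^4*v - 20*d^4 - 19*d^3*v^2 - 19*d^3*v + 2*d^2*v^3 + 2*d^2*v^2 + d*v^4 + d*v^3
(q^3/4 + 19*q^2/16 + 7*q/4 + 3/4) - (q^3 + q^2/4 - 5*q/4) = -3*q^3/4 + 15*q^2/16 + 3*q + 3/4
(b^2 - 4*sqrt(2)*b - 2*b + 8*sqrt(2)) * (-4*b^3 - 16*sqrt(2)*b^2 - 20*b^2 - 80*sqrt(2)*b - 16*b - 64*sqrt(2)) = -4*b^5 - 12*b^4 + 152*b^3 + 416*b^2 - 768*b - 1024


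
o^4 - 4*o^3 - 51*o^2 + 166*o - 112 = (o - 8)*(o - 2)*(o - 1)*(o + 7)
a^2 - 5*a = a*(a - 5)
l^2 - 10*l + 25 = (l - 5)^2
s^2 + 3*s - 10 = (s - 2)*(s + 5)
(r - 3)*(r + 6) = r^2 + 3*r - 18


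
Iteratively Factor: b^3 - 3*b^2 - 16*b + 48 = (b - 3)*(b^2 - 16) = (b - 4)*(b - 3)*(b + 4)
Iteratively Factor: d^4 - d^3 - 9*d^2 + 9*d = (d)*(d^3 - d^2 - 9*d + 9) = d*(d - 1)*(d^2 - 9) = d*(d - 1)*(d + 3)*(d - 3)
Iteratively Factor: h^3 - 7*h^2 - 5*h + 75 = (h - 5)*(h^2 - 2*h - 15) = (h - 5)*(h + 3)*(h - 5)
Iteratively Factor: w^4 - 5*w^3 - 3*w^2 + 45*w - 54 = (w - 2)*(w^3 - 3*w^2 - 9*w + 27) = (w - 3)*(w - 2)*(w^2 - 9) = (w - 3)*(w - 2)*(w + 3)*(w - 3)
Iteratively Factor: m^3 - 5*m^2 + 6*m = (m - 3)*(m^2 - 2*m) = m*(m - 3)*(m - 2)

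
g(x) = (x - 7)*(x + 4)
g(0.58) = -29.40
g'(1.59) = 0.18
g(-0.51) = -26.21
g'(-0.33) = -3.66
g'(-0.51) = -4.02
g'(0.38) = -2.24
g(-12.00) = 152.00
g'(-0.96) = -4.92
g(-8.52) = 70.15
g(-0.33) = -26.90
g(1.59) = -30.24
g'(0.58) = -1.84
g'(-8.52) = -20.04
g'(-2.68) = -8.36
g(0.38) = -29.00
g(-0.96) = -24.20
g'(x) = 2*x - 3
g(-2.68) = -12.78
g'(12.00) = 21.00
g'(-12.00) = -27.00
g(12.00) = 80.00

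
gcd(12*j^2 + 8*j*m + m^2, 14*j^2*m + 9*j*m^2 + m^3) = 2*j + m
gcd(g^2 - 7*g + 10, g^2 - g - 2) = g - 2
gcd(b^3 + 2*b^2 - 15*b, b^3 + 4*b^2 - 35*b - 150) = b + 5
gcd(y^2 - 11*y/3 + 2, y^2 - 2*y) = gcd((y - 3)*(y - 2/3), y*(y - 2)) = 1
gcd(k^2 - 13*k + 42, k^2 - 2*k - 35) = k - 7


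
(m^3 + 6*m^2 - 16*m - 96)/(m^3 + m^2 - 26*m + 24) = (m + 4)/(m - 1)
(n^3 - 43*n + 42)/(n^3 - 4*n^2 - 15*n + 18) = (n + 7)/(n + 3)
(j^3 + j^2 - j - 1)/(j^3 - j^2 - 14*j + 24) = (j^3 + j^2 - j - 1)/(j^3 - j^2 - 14*j + 24)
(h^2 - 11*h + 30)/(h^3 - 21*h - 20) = (h - 6)/(h^2 + 5*h + 4)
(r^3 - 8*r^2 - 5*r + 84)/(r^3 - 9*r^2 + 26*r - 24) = (r^2 - 4*r - 21)/(r^2 - 5*r + 6)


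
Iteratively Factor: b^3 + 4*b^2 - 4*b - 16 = (b + 2)*(b^2 + 2*b - 8) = (b - 2)*(b + 2)*(b + 4)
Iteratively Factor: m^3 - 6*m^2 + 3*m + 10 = (m - 5)*(m^2 - m - 2) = (m - 5)*(m + 1)*(m - 2)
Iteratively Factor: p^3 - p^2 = (p)*(p^2 - p) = p^2*(p - 1)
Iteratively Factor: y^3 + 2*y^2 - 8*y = (y - 2)*(y^2 + 4*y) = (y - 2)*(y + 4)*(y)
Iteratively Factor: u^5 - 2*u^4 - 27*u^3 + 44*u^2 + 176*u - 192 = (u + 3)*(u^4 - 5*u^3 - 12*u^2 + 80*u - 64) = (u - 4)*(u + 3)*(u^3 - u^2 - 16*u + 16) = (u - 4)^2*(u + 3)*(u^2 + 3*u - 4) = (u - 4)^2*(u + 3)*(u + 4)*(u - 1)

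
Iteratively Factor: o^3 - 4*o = (o - 2)*(o^2 + 2*o) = o*(o - 2)*(o + 2)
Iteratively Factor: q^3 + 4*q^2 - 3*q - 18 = (q + 3)*(q^2 + q - 6) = (q - 2)*(q + 3)*(q + 3)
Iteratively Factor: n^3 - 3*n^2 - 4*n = (n - 4)*(n^2 + n) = n*(n - 4)*(n + 1)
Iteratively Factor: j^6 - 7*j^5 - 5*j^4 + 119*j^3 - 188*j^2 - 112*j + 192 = (j + 1)*(j^5 - 8*j^4 + 3*j^3 + 116*j^2 - 304*j + 192) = (j - 4)*(j + 1)*(j^4 - 4*j^3 - 13*j^2 + 64*j - 48) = (j - 4)^2*(j + 1)*(j^3 - 13*j + 12) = (j - 4)^2*(j - 3)*(j + 1)*(j^2 + 3*j - 4) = (j - 4)^2*(j - 3)*(j + 1)*(j + 4)*(j - 1)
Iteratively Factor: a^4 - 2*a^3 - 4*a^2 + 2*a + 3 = (a + 1)*(a^3 - 3*a^2 - a + 3) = (a + 1)^2*(a^2 - 4*a + 3) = (a - 3)*(a + 1)^2*(a - 1)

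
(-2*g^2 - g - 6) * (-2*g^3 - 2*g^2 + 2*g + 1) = 4*g^5 + 6*g^4 + 10*g^3 + 8*g^2 - 13*g - 6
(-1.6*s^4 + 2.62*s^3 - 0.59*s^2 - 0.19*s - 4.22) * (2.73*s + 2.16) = -4.368*s^5 + 3.6966*s^4 + 4.0485*s^3 - 1.7931*s^2 - 11.931*s - 9.1152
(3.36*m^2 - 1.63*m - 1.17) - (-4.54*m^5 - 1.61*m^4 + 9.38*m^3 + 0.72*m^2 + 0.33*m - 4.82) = 4.54*m^5 + 1.61*m^4 - 9.38*m^3 + 2.64*m^2 - 1.96*m + 3.65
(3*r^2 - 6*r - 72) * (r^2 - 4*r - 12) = 3*r^4 - 18*r^3 - 84*r^2 + 360*r + 864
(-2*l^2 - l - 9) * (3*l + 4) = -6*l^3 - 11*l^2 - 31*l - 36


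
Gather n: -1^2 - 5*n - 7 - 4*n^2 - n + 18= -4*n^2 - 6*n + 10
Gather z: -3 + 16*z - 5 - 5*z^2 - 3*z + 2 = -5*z^2 + 13*z - 6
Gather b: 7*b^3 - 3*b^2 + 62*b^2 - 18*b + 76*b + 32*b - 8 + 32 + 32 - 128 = 7*b^3 + 59*b^2 + 90*b - 72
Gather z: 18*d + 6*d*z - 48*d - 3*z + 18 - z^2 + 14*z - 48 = -30*d - z^2 + z*(6*d + 11) - 30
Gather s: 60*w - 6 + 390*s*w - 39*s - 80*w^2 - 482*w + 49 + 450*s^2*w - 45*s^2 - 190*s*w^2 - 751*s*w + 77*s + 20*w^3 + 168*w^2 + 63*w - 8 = s^2*(450*w - 45) + s*(-190*w^2 - 361*w + 38) + 20*w^3 + 88*w^2 - 359*w + 35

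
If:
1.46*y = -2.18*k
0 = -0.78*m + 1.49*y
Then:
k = -0.669724770642202*y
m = 1.91025641025641*y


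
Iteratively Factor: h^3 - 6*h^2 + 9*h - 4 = (h - 4)*(h^2 - 2*h + 1) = (h - 4)*(h - 1)*(h - 1)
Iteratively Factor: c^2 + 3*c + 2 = (c + 2)*(c + 1)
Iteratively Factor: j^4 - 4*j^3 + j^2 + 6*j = (j - 3)*(j^3 - j^2 - 2*j) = (j - 3)*(j + 1)*(j^2 - 2*j) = j*(j - 3)*(j + 1)*(j - 2)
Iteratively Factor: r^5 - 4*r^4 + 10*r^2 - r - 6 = (r + 1)*(r^4 - 5*r^3 + 5*r^2 + 5*r - 6) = (r + 1)^2*(r^3 - 6*r^2 + 11*r - 6) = (r - 1)*(r + 1)^2*(r^2 - 5*r + 6) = (r - 3)*(r - 1)*(r + 1)^2*(r - 2)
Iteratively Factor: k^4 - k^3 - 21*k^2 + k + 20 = (k + 1)*(k^3 - 2*k^2 - 19*k + 20) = (k - 1)*(k + 1)*(k^2 - k - 20) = (k - 1)*(k + 1)*(k + 4)*(k - 5)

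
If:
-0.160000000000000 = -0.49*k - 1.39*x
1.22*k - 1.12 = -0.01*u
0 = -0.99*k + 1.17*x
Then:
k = 0.10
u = 100.28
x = 0.08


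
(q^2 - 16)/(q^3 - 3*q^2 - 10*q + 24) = (q + 4)/(q^2 + q - 6)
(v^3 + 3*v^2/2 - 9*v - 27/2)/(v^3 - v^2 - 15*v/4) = 2*(v^2 - 9)/(v*(2*v - 5))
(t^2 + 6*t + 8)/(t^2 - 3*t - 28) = (t + 2)/(t - 7)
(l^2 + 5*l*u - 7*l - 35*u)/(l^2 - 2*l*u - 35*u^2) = (7 - l)/(-l + 7*u)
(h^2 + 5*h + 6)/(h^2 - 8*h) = (h^2 + 5*h + 6)/(h*(h - 8))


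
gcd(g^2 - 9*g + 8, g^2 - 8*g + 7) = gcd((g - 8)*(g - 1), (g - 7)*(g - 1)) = g - 1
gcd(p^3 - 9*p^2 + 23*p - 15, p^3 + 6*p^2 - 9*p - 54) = p - 3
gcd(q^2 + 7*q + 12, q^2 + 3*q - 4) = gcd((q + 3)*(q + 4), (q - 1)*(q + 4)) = q + 4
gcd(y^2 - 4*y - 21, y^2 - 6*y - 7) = y - 7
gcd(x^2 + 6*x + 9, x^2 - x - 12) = x + 3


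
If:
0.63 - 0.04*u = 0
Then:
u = 15.75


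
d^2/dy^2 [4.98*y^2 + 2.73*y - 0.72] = 9.96000000000000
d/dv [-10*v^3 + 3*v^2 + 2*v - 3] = -30*v^2 + 6*v + 2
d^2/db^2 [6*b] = 0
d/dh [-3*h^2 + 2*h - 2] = 2 - 6*h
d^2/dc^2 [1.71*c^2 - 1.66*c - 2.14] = 3.42000000000000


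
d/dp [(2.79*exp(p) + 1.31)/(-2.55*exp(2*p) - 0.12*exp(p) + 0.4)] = (7.1145*exp(2*p) + 6.681*exp(p) + 1.2732)*exp(p)/(6.5025*exp(4*p) + 0.612*exp(3*p) - 2.0256*exp(2*p) - 0.096*exp(p) + 0.16)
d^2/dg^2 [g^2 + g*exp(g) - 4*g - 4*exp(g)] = g*exp(g) - 2*exp(g) + 2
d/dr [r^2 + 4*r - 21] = 2*r + 4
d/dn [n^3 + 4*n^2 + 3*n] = 3*n^2 + 8*n + 3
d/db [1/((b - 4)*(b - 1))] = (5 - 2*b)/(b^4 - 10*b^3 + 33*b^2 - 40*b + 16)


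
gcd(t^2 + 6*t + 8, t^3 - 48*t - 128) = t + 4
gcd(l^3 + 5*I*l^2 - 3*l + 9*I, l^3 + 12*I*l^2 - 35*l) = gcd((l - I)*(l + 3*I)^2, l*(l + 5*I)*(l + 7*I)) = 1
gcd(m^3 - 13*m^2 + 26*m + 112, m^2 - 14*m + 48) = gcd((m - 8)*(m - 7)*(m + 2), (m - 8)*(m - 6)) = m - 8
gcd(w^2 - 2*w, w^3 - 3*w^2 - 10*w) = w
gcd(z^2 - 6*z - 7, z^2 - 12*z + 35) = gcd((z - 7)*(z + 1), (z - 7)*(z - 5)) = z - 7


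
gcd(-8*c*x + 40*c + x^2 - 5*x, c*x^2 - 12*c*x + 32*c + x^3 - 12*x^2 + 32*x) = 1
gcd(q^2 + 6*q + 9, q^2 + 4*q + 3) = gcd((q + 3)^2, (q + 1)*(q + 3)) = q + 3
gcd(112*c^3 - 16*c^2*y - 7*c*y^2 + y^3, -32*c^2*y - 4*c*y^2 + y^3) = 4*c + y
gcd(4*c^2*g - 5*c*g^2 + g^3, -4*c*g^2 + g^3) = 4*c*g - g^2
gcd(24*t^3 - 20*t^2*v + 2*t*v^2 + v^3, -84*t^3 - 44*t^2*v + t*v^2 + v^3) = 6*t + v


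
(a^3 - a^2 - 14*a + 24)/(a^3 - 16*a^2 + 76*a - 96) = (a^2 + a - 12)/(a^2 - 14*a + 48)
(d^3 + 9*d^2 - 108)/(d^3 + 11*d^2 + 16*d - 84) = (d^2 + 3*d - 18)/(d^2 + 5*d - 14)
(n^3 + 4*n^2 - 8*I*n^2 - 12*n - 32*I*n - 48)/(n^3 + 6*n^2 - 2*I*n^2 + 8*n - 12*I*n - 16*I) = (n - 6*I)/(n + 2)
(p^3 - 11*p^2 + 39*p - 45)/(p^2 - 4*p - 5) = (p^2 - 6*p + 9)/(p + 1)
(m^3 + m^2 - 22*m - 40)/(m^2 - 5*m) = m + 6 + 8/m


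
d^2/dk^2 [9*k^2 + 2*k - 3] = 18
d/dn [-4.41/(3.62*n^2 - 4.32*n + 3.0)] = (31.9284*n - 19.0512)/(3.62*n^2 - 4.32*n + 3.0)^2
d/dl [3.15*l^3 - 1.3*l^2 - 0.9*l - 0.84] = 9.45*l^2 - 2.6*l - 0.9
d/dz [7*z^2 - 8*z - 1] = 14*z - 8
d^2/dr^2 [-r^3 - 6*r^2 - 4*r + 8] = -6*r - 12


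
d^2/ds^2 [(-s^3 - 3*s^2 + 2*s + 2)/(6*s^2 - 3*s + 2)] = 6*(7*s^3 + 114*s^2 - 64*s - 2)/(216*s^6 - 324*s^5 + 378*s^4 - 243*s^3 + 126*s^2 - 36*s + 8)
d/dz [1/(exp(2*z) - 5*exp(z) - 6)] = (5 - 2*exp(z))*exp(z)/(-exp(2*z) + 5*exp(z) + 6)^2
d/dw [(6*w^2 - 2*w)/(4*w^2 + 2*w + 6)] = (5*w^2 + 18*w - 3)/(4*w^4 + 4*w^3 + 13*w^2 + 6*w + 9)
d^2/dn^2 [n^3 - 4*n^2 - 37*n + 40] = 6*n - 8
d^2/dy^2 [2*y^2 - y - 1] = 4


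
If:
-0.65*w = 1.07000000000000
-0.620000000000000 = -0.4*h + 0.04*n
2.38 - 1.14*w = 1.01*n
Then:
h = 1.97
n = 4.21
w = -1.65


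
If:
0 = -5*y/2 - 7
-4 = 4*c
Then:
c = -1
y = -14/5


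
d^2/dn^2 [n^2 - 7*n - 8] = 2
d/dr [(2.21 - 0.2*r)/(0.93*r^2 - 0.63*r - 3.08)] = (0.186*r^2 - 4.1106*r + 2.0083)/(0.8649*r^4 - 1.1718*r^3 - 5.3319*r^2 + 3.8808*r + 9.4864)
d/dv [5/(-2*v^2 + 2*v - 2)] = 5*(2*v - 1)/(2*(v^2 - v + 1)^2)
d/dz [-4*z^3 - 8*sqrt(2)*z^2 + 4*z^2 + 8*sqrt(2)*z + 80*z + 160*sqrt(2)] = -12*z^2 - 16*sqrt(2)*z + 8*z + 8*sqrt(2) + 80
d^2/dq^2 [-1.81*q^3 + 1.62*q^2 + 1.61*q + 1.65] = 3.24 - 10.86*q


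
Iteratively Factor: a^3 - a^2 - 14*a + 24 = (a - 2)*(a^2 + a - 12) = (a - 3)*(a - 2)*(a + 4)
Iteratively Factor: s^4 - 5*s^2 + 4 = (s - 2)*(s^3 + 2*s^2 - s - 2) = (s - 2)*(s - 1)*(s^2 + 3*s + 2) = (s - 2)*(s - 1)*(s + 2)*(s + 1)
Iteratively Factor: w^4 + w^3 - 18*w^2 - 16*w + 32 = (w + 4)*(w^3 - 3*w^2 - 6*w + 8) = (w - 1)*(w + 4)*(w^2 - 2*w - 8) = (w - 4)*(w - 1)*(w + 4)*(w + 2)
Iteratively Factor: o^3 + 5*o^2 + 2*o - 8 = (o + 4)*(o^2 + o - 2) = (o - 1)*(o + 4)*(o + 2)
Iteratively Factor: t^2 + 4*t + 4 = (t + 2)*(t + 2)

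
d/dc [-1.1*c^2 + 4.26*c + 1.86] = 4.26 - 2.2*c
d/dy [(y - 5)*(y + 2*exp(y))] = y + (y - 5)*(2*exp(y) + 1) + 2*exp(y)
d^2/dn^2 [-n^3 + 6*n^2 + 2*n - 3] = 12 - 6*n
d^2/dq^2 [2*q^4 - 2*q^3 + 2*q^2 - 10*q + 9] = 24*q^2 - 12*q + 4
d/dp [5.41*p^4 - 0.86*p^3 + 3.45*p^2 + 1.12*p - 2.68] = 21.64*p^3 - 2.58*p^2 + 6.9*p + 1.12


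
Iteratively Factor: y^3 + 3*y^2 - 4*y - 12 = (y + 2)*(y^2 + y - 6) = (y - 2)*(y + 2)*(y + 3)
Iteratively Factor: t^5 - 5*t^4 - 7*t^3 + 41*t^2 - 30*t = (t)*(t^4 - 5*t^3 - 7*t^2 + 41*t - 30) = t*(t - 5)*(t^3 - 7*t + 6) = t*(t - 5)*(t - 2)*(t^2 + 2*t - 3) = t*(t - 5)*(t - 2)*(t - 1)*(t + 3)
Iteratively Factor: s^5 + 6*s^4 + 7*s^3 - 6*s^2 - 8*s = (s + 2)*(s^4 + 4*s^3 - s^2 - 4*s) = (s + 1)*(s + 2)*(s^3 + 3*s^2 - 4*s) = (s + 1)*(s + 2)*(s + 4)*(s^2 - s) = s*(s + 1)*(s + 2)*(s + 4)*(s - 1)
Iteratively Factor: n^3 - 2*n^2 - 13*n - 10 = (n + 2)*(n^2 - 4*n - 5) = (n + 1)*(n + 2)*(n - 5)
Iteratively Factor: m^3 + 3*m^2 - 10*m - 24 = (m + 4)*(m^2 - m - 6) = (m + 2)*(m + 4)*(m - 3)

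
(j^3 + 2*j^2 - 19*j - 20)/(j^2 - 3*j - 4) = j + 5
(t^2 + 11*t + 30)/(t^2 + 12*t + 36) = (t + 5)/(t + 6)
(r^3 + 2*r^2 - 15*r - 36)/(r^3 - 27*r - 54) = (r - 4)/(r - 6)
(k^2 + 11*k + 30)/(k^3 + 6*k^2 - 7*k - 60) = (k + 6)/(k^2 + k - 12)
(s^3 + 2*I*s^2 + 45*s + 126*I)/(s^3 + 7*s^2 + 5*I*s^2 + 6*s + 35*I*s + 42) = (s^2 - 4*I*s + 21)/(s^2 + s*(7 - I) - 7*I)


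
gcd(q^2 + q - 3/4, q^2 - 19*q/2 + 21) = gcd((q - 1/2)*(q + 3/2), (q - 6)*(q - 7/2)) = 1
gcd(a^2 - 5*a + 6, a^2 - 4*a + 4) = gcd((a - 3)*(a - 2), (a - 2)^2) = a - 2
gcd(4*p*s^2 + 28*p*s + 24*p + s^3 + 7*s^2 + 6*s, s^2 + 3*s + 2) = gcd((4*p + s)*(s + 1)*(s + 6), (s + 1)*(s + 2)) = s + 1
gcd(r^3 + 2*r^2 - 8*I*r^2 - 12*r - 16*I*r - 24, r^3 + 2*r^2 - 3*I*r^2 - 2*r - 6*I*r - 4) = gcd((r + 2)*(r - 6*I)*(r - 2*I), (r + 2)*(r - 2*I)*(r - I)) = r^2 + r*(2 - 2*I) - 4*I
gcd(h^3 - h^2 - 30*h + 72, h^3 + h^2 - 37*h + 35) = 1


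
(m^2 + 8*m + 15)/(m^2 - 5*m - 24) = (m + 5)/(m - 8)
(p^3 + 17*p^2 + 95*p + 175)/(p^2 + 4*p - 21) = (p^2 + 10*p + 25)/(p - 3)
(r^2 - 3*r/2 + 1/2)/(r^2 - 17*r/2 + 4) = (r - 1)/(r - 8)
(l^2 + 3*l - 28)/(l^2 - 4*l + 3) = (l^2 + 3*l - 28)/(l^2 - 4*l + 3)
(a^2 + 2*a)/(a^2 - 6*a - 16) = a/(a - 8)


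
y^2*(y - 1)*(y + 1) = y^4 - y^2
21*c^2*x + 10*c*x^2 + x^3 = x*(3*c + x)*(7*c + x)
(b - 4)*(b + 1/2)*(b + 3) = b^3 - b^2/2 - 25*b/2 - 6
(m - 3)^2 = m^2 - 6*m + 9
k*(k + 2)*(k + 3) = k^3 + 5*k^2 + 6*k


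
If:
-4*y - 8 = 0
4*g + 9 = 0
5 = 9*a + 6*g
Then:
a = 37/18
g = -9/4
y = -2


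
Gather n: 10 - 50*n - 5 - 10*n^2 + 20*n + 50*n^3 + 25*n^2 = 50*n^3 + 15*n^2 - 30*n + 5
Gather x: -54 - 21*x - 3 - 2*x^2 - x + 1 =-2*x^2 - 22*x - 56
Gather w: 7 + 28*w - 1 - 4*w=24*w + 6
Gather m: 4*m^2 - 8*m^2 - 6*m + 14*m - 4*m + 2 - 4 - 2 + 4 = -4*m^2 + 4*m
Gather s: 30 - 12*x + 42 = 72 - 12*x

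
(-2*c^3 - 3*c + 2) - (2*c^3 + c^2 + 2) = -4*c^3 - c^2 - 3*c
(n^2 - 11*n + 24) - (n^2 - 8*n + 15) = 9 - 3*n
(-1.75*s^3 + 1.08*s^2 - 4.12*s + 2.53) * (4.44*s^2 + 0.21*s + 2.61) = -7.77*s^5 + 4.4277*s^4 - 22.6335*s^3 + 13.1868*s^2 - 10.2219*s + 6.6033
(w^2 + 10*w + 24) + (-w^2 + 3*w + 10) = 13*w + 34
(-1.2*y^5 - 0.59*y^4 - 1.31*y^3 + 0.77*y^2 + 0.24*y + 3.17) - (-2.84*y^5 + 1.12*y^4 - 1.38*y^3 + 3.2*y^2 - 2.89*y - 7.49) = 1.64*y^5 - 1.71*y^4 + 0.0699999999999998*y^3 - 2.43*y^2 + 3.13*y + 10.66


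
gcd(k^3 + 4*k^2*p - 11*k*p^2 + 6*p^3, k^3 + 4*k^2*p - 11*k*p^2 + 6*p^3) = k^3 + 4*k^2*p - 11*k*p^2 + 6*p^3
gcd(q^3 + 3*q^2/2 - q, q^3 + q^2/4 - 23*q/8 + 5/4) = q^2 + 3*q/2 - 1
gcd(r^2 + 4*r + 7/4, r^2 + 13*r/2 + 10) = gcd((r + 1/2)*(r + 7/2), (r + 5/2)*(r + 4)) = 1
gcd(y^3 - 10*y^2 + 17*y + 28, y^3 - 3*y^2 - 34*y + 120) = y - 4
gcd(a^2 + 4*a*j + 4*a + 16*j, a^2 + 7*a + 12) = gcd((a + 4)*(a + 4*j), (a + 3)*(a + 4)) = a + 4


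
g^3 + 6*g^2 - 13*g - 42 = (g - 3)*(g + 2)*(g + 7)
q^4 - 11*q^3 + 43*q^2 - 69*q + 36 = (q - 4)*(q - 3)^2*(q - 1)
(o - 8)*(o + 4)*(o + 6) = o^3 + 2*o^2 - 56*o - 192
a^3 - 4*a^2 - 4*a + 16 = (a - 4)*(a - 2)*(a + 2)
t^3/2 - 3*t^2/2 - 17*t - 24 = (t/2 + 1)*(t - 8)*(t + 3)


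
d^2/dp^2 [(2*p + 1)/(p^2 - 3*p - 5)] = 2*((5 - 6*p)*(-p^2 + 3*p + 5) - (2*p - 3)^2*(2*p + 1))/(-p^2 + 3*p + 5)^3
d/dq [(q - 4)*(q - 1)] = 2*q - 5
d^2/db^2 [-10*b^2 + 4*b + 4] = -20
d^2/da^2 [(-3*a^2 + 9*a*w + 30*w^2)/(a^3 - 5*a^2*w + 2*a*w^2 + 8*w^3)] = 6*(-a^6 + 9*a^5*w + 21*a^4*w^2 - 285*a^3*w^3 + 546*a^2*w^4 - 180*a*w^5 + 328*w^6)/(a^9 - 15*a^8*w + 81*a^7*w^2 - 161*a^6*w^3 - 78*a^5*w^4 + 636*a^4*w^5 - 280*a^3*w^6 - 864*a^2*w^7 + 384*a*w^8 + 512*w^9)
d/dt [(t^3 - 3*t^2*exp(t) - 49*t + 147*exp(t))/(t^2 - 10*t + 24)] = (-2*(t - 5)*(t^3 - 3*t^2*exp(t) - 49*t + 147*exp(t)) + (t^2 - 10*t + 24)*(-3*t^2*exp(t) + 3*t^2 - 6*t*exp(t) + 147*exp(t) - 49))/(t^2 - 10*t + 24)^2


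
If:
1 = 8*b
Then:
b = 1/8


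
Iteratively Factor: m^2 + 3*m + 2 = (m + 2)*(m + 1)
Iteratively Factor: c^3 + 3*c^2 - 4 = (c + 2)*(c^2 + c - 2) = (c - 1)*(c + 2)*(c + 2)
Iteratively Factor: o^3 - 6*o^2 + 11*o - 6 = (o - 3)*(o^2 - 3*o + 2) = (o - 3)*(o - 1)*(o - 2)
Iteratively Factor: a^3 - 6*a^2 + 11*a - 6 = (a - 3)*(a^2 - 3*a + 2) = (a - 3)*(a - 1)*(a - 2)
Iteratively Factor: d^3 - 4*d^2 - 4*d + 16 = (d - 2)*(d^2 - 2*d - 8) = (d - 4)*(d - 2)*(d + 2)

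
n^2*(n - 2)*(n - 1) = n^4 - 3*n^3 + 2*n^2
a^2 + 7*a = a*(a + 7)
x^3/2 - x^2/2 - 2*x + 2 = (x/2 + 1)*(x - 2)*(x - 1)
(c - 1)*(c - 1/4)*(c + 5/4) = c^3 - 21*c/16 + 5/16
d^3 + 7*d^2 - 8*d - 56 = (d + 7)*(d - 2*sqrt(2))*(d + 2*sqrt(2))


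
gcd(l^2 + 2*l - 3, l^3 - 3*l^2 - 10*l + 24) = l + 3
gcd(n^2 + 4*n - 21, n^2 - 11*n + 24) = n - 3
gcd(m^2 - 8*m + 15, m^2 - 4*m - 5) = m - 5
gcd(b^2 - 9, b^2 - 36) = 1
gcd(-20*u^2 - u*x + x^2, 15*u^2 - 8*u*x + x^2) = -5*u + x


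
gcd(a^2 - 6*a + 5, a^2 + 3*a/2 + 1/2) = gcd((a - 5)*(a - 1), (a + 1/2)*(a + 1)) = 1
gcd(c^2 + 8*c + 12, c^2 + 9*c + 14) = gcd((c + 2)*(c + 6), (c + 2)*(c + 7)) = c + 2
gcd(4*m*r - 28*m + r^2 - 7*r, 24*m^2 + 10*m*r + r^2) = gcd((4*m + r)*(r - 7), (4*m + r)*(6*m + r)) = 4*m + r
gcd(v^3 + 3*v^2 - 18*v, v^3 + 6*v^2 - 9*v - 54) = v^2 + 3*v - 18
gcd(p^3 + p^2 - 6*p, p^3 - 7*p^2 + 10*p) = p^2 - 2*p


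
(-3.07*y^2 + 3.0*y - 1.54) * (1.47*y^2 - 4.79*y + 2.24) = -4.5129*y^4 + 19.1153*y^3 - 23.5106*y^2 + 14.0966*y - 3.4496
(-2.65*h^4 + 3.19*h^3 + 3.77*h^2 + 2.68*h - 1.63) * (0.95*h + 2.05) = -2.5175*h^5 - 2.402*h^4 + 10.121*h^3 + 10.2745*h^2 + 3.9455*h - 3.3415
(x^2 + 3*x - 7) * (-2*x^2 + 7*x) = -2*x^4 + x^3 + 35*x^2 - 49*x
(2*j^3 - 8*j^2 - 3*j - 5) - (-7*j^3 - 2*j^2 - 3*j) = 9*j^3 - 6*j^2 - 5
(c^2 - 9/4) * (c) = c^3 - 9*c/4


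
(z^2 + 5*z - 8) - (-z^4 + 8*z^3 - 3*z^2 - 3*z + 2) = z^4 - 8*z^3 + 4*z^2 + 8*z - 10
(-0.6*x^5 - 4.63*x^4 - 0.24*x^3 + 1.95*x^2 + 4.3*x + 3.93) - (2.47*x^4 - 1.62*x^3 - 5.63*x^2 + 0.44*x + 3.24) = -0.6*x^5 - 7.1*x^4 + 1.38*x^3 + 7.58*x^2 + 3.86*x + 0.69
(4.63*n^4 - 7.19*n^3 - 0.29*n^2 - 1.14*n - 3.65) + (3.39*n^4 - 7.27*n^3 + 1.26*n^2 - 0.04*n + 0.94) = 8.02*n^4 - 14.46*n^3 + 0.97*n^2 - 1.18*n - 2.71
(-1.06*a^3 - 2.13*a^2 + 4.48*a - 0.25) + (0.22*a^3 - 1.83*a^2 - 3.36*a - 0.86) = -0.84*a^3 - 3.96*a^2 + 1.12*a - 1.11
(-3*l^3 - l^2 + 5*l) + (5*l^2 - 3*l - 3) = -3*l^3 + 4*l^2 + 2*l - 3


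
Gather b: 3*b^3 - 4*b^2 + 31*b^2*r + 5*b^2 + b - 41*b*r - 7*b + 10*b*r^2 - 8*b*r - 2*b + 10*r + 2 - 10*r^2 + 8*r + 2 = 3*b^3 + b^2*(31*r + 1) + b*(10*r^2 - 49*r - 8) - 10*r^2 + 18*r + 4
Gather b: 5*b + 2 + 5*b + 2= 10*b + 4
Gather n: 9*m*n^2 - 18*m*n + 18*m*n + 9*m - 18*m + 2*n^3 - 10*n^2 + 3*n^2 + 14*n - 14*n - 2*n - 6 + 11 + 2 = -9*m + 2*n^3 + n^2*(9*m - 7) - 2*n + 7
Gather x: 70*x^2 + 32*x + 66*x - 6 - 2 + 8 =70*x^2 + 98*x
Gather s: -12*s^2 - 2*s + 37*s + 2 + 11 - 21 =-12*s^2 + 35*s - 8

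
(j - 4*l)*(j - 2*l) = j^2 - 6*j*l + 8*l^2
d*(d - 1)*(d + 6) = d^3 + 5*d^2 - 6*d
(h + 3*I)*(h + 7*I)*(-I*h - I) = -I*h^3 + 10*h^2 - I*h^2 + 10*h + 21*I*h + 21*I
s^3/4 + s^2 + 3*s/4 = s*(s/4 + 1/4)*(s + 3)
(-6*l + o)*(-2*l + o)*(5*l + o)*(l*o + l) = 60*l^4*o + 60*l^4 - 28*l^3*o^2 - 28*l^3*o - 3*l^2*o^3 - 3*l^2*o^2 + l*o^4 + l*o^3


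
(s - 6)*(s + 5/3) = s^2 - 13*s/3 - 10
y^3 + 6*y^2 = y^2*(y + 6)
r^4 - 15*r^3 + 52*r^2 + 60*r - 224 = (r - 8)*(r - 7)*(r - 2)*(r + 2)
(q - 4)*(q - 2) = q^2 - 6*q + 8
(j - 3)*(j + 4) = j^2 + j - 12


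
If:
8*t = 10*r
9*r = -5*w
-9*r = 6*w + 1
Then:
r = 5/9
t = 25/36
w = -1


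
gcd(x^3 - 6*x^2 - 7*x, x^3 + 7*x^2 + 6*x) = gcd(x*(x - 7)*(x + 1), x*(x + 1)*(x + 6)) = x^2 + x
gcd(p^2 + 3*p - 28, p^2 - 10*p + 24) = p - 4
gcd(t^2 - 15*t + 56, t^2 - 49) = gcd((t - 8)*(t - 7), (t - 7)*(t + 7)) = t - 7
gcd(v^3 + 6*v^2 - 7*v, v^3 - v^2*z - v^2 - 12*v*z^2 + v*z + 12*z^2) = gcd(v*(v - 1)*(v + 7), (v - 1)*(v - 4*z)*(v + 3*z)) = v - 1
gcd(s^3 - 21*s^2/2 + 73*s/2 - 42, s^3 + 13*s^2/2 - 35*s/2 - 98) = s - 4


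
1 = 1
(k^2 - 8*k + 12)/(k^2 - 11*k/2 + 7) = 2*(k - 6)/(2*k - 7)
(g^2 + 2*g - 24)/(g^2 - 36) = (g - 4)/(g - 6)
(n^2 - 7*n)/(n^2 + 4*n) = (n - 7)/(n + 4)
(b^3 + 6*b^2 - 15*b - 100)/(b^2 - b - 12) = (b^2 + 10*b + 25)/(b + 3)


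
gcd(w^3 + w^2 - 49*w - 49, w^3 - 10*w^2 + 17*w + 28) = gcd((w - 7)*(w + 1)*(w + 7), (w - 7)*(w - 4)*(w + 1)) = w^2 - 6*w - 7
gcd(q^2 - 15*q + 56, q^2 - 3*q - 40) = q - 8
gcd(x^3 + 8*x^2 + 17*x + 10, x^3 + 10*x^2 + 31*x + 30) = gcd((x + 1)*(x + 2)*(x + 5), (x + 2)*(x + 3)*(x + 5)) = x^2 + 7*x + 10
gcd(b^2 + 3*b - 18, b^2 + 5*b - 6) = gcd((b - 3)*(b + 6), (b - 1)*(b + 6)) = b + 6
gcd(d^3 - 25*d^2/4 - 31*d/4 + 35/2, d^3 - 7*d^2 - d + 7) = d - 7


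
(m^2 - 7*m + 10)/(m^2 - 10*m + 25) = (m - 2)/(m - 5)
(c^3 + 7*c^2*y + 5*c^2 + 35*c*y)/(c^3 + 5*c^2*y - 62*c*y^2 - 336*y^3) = c*(-c - 5)/(-c^2 + 2*c*y + 48*y^2)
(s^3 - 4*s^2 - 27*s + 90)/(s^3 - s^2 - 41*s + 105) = (s^2 - s - 30)/(s^2 + 2*s - 35)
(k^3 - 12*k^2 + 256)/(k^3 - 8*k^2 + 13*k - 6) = (k^3 - 12*k^2 + 256)/(k^3 - 8*k^2 + 13*k - 6)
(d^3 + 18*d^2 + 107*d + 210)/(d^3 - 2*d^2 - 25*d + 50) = (d^2 + 13*d + 42)/(d^2 - 7*d + 10)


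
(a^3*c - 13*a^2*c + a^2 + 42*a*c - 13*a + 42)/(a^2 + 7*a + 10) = (a^3*c - 13*a^2*c + a^2 + 42*a*c - 13*a + 42)/(a^2 + 7*a + 10)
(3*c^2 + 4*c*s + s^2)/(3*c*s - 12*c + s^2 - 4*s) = (c + s)/(s - 4)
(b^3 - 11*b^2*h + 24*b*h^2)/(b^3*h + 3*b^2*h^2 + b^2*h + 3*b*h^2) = (b^2 - 11*b*h + 24*h^2)/(h*(b^2 + 3*b*h + b + 3*h))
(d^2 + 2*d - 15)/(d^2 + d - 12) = (d + 5)/(d + 4)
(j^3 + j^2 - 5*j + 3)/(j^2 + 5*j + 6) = (j^2 - 2*j + 1)/(j + 2)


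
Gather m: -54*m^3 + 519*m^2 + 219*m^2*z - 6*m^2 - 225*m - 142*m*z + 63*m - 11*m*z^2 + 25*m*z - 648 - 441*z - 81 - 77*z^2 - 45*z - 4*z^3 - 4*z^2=-54*m^3 + m^2*(219*z + 513) + m*(-11*z^2 - 117*z - 162) - 4*z^3 - 81*z^2 - 486*z - 729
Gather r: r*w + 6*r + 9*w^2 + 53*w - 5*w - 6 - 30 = r*(w + 6) + 9*w^2 + 48*w - 36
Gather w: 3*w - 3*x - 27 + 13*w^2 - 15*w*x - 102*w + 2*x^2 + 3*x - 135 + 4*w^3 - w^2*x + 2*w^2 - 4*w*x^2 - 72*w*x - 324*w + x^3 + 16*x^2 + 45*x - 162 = 4*w^3 + w^2*(15 - x) + w*(-4*x^2 - 87*x - 423) + x^3 + 18*x^2 + 45*x - 324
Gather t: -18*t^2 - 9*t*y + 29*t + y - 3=-18*t^2 + t*(29 - 9*y) + y - 3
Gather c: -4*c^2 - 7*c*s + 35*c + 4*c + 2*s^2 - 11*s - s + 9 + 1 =-4*c^2 + c*(39 - 7*s) + 2*s^2 - 12*s + 10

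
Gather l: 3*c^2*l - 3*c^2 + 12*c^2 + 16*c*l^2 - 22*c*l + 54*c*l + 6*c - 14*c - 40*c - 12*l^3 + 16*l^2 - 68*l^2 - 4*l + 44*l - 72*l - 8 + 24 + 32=9*c^2 - 48*c - 12*l^3 + l^2*(16*c - 52) + l*(3*c^2 + 32*c - 32) + 48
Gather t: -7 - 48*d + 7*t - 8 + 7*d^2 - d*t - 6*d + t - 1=7*d^2 - 54*d + t*(8 - d) - 16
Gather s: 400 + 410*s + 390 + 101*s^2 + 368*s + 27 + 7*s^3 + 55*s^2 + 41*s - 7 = 7*s^3 + 156*s^2 + 819*s + 810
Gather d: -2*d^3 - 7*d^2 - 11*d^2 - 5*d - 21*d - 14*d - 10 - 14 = -2*d^3 - 18*d^2 - 40*d - 24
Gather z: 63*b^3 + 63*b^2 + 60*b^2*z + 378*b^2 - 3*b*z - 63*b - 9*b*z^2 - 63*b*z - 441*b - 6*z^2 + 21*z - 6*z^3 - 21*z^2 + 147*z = 63*b^3 + 441*b^2 - 504*b - 6*z^3 + z^2*(-9*b - 27) + z*(60*b^2 - 66*b + 168)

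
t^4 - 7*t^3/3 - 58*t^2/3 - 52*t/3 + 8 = (t - 6)*(t - 1/3)*(t + 2)^2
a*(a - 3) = a^2 - 3*a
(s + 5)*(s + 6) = s^2 + 11*s + 30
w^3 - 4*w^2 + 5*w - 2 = (w - 2)*(w - 1)^2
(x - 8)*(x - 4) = x^2 - 12*x + 32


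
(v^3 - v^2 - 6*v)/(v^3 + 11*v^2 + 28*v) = (v^2 - v - 6)/(v^2 + 11*v + 28)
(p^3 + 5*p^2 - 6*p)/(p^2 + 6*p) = p - 1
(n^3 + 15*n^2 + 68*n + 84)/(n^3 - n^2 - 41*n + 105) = (n^2 + 8*n + 12)/(n^2 - 8*n + 15)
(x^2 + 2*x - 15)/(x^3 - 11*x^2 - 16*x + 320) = (x - 3)/(x^2 - 16*x + 64)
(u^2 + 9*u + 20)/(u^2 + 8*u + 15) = (u + 4)/(u + 3)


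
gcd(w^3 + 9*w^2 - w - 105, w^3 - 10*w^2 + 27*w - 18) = w - 3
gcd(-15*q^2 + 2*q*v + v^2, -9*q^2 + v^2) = 3*q - v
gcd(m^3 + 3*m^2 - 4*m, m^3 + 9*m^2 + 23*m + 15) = 1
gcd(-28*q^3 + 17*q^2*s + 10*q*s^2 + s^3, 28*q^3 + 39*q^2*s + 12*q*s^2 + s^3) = 28*q^2 + 11*q*s + s^2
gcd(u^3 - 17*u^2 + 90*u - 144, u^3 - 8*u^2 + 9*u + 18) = u^2 - 9*u + 18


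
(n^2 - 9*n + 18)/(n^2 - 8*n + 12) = (n - 3)/(n - 2)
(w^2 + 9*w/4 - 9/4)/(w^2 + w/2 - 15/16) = 4*(w + 3)/(4*w + 5)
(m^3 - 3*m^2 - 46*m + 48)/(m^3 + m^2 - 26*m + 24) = (m - 8)/(m - 4)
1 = 1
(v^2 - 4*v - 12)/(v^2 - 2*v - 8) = (v - 6)/(v - 4)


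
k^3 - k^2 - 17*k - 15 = (k - 5)*(k + 1)*(k + 3)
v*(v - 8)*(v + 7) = v^3 - v^2 - 56*v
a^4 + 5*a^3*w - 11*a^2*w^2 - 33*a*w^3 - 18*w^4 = (a - 3*w)*(a + w)^2*(a + 6*w)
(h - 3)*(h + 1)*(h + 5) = h^3 + 3*h^2 - 13*h - 15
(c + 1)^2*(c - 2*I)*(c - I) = c^4 + 2*c^3 - 3*I*c^3 - c^2 - 6*I*c^2 - 4*c - 3*I*c - 2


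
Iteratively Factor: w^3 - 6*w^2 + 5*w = (w - 1)*(w^2 - 5*w) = w*(w - 1)*(w - 5)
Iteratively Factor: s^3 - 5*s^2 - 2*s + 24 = (s + 2)*(s^2 - 7*s + 12) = (s - 4)*(s + 2)*(s - 3)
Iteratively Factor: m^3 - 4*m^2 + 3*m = (m - 3)*(m^2 - m) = m*(m - 3)*(m - 1)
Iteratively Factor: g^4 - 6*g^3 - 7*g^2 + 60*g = (g + 3)*(g^3 - 9*g^2 + 20*g) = (g - 4)*(g + 3)*(g^2 - 5*g) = (g - 5)*(g - 4)*(g + 3)*(g)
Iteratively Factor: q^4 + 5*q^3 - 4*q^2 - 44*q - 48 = (q - 3)*(q^3 + 8*q^2 + 20*q + 16) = (q - 3)*(q + 4)*(q^2 + 4*q + 4) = (q - 3)*(q + 2)*(q + 4)*(q + 2)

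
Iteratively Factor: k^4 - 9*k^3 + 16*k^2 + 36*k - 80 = (k - 5)*(k^3 - 4*k^2 - 4*k + 16) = (k - 5)*(k - 4)*(k^2 - 4) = (k - 5)*(k - 4)*(k + 2)*(k - 2)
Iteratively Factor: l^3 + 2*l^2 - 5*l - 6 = (l + 3)*(l^2 - l - 2) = (l - 2)*(l + 3)*(l + 1)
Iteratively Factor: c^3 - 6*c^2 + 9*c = (c)*(c^2 - 6*c + 9) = c*(c - 3)*(c - 3)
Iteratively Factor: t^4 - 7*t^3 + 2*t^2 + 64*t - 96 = (t - 4)*(t^3 - 3*t^2 - 10*t + 24) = (t - 4)^2*(t^2 + t - 6) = (t - 4)^2*(t + 3)*(t - 2)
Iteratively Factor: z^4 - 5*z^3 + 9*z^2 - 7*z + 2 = (z - 1)*(z^3 - 4*z^2 + 5*z - 2) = (z - 1)^2*(z^2 - 3*z + 2) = (z - 2)*(z - 1)^2*(z - 1)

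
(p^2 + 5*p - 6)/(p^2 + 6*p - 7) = (p + 6)/(p + 7)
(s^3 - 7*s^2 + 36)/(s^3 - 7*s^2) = (s^3 - 7*s^2 + 36)/(s^2*(s - 7))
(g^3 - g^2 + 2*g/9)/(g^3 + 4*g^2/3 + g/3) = (9*g^2 - 9*g + 2)/(3*(3*g^2 + 4*g + 1))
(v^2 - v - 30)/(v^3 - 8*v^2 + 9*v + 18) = (v + 5)/(v^2 - 2*v - 3)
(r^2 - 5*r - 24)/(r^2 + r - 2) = (r^2 - 5*r - 24)/(r^2 + r - 2)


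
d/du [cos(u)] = -sin(u)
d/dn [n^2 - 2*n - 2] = 2*n - 2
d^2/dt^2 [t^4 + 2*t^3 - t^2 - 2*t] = 12*t^2 + 12*t - 2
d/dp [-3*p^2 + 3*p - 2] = 3 - 6*p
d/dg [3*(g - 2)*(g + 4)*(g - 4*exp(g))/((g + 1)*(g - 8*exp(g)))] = 3*((g - 2)*(g + 1)*(g + 4)*(g - 4*exp(g))*(8*exp(g) - 1) - (g - 2)*(g + 4)*(g - 8*exp(g))*(g - 4*exp(g)) + (g + 1)*(g - 8*exp(g))*(-(g - 2)*(g + 4)*(4*exp(g) - 1) + (g - 2)*(g - 4*exp(g)) + (g + 4)*(g - 4*exp(g))))/((g + 1)^2*(g - 8*exp(g))^2)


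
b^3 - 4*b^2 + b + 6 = (b - 3)*(b - 2)*(b + 1)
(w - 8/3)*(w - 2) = w^2 - 14*w/3 + 16/3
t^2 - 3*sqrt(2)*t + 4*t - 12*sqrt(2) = (t + 4)*(t - 3*sqrt(2))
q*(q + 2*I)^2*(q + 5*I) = q^4 + 9*I*q^3 - 24*q^2 - 20*I*q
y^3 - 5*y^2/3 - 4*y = y*(y - 3)*(y + 4/3)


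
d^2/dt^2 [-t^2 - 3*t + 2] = -2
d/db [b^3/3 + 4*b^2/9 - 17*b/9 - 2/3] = b^2 + 8*b/9 - 17/9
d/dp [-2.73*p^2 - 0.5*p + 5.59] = -5.46*p - 0.5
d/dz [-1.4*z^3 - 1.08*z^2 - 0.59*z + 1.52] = -4.2*z^2 - 2.16*z - 0.59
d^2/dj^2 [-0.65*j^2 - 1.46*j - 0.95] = -1.30000000000000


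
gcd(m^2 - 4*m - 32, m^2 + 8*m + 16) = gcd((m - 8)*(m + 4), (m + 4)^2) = m + 4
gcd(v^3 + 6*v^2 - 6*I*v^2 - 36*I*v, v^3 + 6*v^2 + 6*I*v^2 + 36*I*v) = v^2 + 6*v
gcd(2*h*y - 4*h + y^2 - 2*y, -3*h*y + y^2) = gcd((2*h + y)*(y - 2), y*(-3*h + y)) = 1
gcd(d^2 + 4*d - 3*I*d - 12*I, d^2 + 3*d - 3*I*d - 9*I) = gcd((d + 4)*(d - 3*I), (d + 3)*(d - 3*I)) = d - 3*I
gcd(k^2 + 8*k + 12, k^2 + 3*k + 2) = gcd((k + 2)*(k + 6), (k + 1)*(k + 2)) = k + 2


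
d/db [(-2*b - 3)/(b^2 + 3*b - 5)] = (-2*b^2 - 6*b + (2*b + 3)^2 + 10)/(b^2 + 3*b - 5)^2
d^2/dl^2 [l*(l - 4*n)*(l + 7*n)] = 6*l + 6*n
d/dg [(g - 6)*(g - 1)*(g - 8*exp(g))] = -8*g^2*exp(g) + 3*g^2 + 40*g*exp(g) - 14*g + 8*exp(g) + 6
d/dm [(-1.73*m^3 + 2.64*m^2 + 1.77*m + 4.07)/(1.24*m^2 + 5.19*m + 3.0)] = (-2.1452*m^4 - 17.9574*m^3 - 4.0632*m^2 + 5.7464*m - 15.8133)/(1.5376*m^4 + 12.8712*m^3 + 34.3761*m^2 + 31.14*m + 9.0)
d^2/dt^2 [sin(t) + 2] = -sin(t)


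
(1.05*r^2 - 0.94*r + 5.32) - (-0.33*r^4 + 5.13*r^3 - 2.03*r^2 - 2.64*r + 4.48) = 0.33*r^4 - 5.13*r^3 + 3.08*r^2 + 1.7*r + 0.84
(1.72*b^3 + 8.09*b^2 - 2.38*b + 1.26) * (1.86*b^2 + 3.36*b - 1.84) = 3.1992*b^5 + 20.8266*b^4 + 19.5908*b^3 - 20.5388*b^2 + 8.6128*b - 2.3184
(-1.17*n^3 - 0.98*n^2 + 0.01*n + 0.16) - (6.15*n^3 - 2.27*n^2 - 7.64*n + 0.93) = -7.32*n^3 + 1.29*n^2 + 7.65*n - 0.77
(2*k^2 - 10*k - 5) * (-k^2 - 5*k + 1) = -2*k^4 + 57*k^2 + 15*k - 5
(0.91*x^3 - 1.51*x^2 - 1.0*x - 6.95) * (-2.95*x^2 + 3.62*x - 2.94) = -2.6845*x^5 + 7.7487*x^4 - 5.1916*x^3 + 21.3219*x^2 - 22.219*x + 20.433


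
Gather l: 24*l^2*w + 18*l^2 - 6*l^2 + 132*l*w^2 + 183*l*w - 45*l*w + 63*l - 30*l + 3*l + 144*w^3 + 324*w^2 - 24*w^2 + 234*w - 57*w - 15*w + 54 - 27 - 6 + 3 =l^2*(24*w + 12) + l*(132*w^2 + 138*w + 36) + 144*w^3 + 300*w^2 + 162*w + 24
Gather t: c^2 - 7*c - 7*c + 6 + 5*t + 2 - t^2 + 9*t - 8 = c^2 - 14*c - t^2 + 14*t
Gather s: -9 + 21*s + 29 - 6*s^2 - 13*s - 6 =-6*s^2 + 8*s + 14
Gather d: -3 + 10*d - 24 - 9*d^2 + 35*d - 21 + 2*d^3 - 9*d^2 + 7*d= 2*d^3 - 18*d^2 + 52*d - 48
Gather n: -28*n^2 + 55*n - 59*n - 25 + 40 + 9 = -28*n^2 - 4*n + 24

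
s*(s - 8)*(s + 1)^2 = s^4 - 6*s^3 - 15*s^2 - 8*s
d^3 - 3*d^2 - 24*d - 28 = (d - 7)*(d + 2)^2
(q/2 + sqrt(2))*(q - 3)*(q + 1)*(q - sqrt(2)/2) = q^4/2 - q^3 + 3*sqrt(2)*q^3/4 - 5*q^2/2 - 3*sqrt(2)*q^2/2 - 9*sqrt(2)*q/4 + 2*q + 3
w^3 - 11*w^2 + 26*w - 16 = (w - 8)*(w - 2)*(w - 1)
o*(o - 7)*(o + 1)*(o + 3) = o^4 - 3*o^3 - 25*o^2 - 21*o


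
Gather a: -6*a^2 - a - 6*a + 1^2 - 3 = -6*a^2 - 7*a - 2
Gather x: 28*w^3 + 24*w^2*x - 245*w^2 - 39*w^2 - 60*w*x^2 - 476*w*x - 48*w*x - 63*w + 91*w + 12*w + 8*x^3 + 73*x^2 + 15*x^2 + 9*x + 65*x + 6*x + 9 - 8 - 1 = 28*w^3 - 284*w^2 + 40*w + 8*x^3 + x^2*(88 - 60*w) + x*(24*w^2 - 524*w + 80)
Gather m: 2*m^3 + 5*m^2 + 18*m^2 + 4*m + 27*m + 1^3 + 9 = 2*m^3 + 23*m^2 + 31*m + 10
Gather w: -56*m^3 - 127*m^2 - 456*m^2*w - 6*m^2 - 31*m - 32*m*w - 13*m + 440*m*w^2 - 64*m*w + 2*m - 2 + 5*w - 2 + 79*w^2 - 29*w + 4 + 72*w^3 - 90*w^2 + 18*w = -56*m^3 - 133*m^2 - 42*m + 72*w^3 + w^2*(440*m - 11) + w*(-456*m^2 - 96*m - 6)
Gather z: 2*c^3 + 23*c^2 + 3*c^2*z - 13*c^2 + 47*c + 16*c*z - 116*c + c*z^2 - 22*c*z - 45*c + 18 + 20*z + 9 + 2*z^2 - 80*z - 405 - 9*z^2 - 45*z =2*c^3 + 10*c^2 - 114*c + z^2*(c - 7) + z*(3*c^2 - 6*c - 105) - 378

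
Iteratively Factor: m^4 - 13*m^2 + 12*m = (m)*(m^3 - 13*m + 12) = m*(m + 4)*(m^2 - 4*m + 3) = m*(m - 1)*(m + 4)*(m - 3)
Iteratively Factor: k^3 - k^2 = (k - 1)*(k^2) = k*(k - 1)*(k)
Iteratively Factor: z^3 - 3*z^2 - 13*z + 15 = (z - 5)*(z^2 + 2*z - 3) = (z - 5)*(z - 1)*(z + 3)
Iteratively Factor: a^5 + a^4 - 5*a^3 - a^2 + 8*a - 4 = (a - 1)*(a^4 + 2*a^3 - 3*a^2 - 4*a + 4) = (a - 1)^2*(a^3 + 3*a^2 - 4) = (a - 1)^3*(a^2 + 4*a + 4) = (a - 1)^3*(a + 2)*(a + 2)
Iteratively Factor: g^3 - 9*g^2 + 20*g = (g - 5)*(g^2 - 4*g) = (g - 5)*(g - 4)*(g)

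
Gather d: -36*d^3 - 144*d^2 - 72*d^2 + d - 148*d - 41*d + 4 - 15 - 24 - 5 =-36*d^3 - 216*d^2 - 188*d - 40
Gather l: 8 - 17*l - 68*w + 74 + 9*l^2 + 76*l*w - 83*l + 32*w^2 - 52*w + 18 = 9*l^2 + l*(76*w - 100) + 32*w^2 - 120*w + 100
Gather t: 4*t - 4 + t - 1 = 5*t - 5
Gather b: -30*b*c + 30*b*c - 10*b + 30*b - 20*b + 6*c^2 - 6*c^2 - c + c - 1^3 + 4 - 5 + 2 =0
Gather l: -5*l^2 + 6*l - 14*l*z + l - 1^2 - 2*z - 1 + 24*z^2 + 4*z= -5*l^2 + l*(7 - 14*z) + 24*z^2 + 2*z - 2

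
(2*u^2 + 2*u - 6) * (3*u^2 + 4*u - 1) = 6*u^4 + 14*u^3 - 12*u^2 - 26*u + 6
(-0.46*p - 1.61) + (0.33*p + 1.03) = -0.13*p - 0.58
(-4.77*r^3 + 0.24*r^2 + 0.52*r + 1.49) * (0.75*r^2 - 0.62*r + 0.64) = -3.5775*r^5 + 3.1374*r^4 - 2.8116*r^3 + 0.9487*r^2 - 0.591*r + 0.9536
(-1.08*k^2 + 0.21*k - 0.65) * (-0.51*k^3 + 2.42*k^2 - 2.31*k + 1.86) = 0.5508*k^5 - 2.7207*k^4 + 3.3345*k^3 - 4.0669*k^2 + 1.8921*k - 1.209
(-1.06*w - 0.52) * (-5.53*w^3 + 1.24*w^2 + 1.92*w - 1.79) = 5.8618*w^4 + 1.5612*w^3 - 2.68*w^2 + 0.899*w + 0.9308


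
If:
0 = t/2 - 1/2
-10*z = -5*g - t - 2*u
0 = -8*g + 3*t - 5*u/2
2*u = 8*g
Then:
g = 1/6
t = 1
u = 2/3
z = 19/60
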